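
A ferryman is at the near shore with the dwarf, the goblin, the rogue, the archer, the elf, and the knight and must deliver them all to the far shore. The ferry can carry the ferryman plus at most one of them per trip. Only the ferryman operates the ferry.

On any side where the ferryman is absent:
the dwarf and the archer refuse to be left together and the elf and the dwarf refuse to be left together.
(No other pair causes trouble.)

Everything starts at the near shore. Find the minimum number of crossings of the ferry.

Counting alone: the ferryman can take at most 1 across per trip to the far shore, so moving all 6 needs at least 6 loaded trips out, with a return between consecutive ones — at least 11 crossings.
The safety rule pushes this higher. Following every safe sequence of crossings, the most of the 6 that can be at the far shore as the ferry arrives there on crossing 11 is 5 — never all 6.
So no plan with fewer than 13 crossings exists, and this one achieves 13:
1. Ferryman goes to the far shore with the dwarf.
2. Ferryman goes back to the near shore alone.
3. Ferryman goes to the far shore with the goblin.
4. Ferryman goes back to the near shore alone.
5. Ferryman goes to the far shore with the rogue.
6. Ferryman goes back to the near shore alone.
7. Ferryman goes to the far shore with the archer.
8. Ferryman goes back to the near shore with the dwarf.
9. Ferryman goes to the far shore with the elf.
10. Ferryman goes back to the near shore alone.
11. Ferryman goes to the far shore with the knight.
12. Ferryman goes back to the near shore alone.
13. Ferryman goes to the far shore with the dwarf.

13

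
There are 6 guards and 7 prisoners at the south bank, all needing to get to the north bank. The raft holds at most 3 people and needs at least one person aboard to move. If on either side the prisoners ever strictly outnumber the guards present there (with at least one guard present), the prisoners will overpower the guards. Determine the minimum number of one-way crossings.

The prisoners already outnumber the guards at the south bank before anyone moves, so the starting position itself is disallowed.

impossible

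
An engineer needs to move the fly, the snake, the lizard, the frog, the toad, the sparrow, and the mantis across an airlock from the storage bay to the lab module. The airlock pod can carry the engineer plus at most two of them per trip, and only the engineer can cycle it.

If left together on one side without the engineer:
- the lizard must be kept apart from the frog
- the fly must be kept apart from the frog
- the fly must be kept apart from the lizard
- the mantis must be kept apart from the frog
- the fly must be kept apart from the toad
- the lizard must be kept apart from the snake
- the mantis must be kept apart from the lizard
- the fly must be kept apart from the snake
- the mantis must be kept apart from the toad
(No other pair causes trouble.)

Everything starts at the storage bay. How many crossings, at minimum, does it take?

impossible

Whatever the first load, the items left behind include a forbidden pair without the engineer. No opening move is safe, so no plan exists.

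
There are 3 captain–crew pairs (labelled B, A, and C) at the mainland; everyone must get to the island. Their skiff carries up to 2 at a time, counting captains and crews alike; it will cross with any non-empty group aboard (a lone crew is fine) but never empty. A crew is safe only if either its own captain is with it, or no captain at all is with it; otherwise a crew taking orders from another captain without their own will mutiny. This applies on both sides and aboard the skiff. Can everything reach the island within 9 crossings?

No

Counting alone: each trip to the island takes at most 2 across and each return brings at least 1 back, so after t trips out (and t−1 returns) at most 2t − (t−1) of the 6 are across; that first reaches 6 at t = 5, so at least 9 crossings are needed.
The safety rule pushes this higher. Following every safe sequence of crossings, the most of the 6 that can be at the island as the skiff arrives there on crossing 9 is 5 — never all 6.
So the move cannot be finished within 9 crossings. (The shortest complete plan takes 11:)
1. captain B and crew B cross → the island.
2. captain B crosses ← the mainland.
3. crew A and crew C cross → the island.
4. crew B crosses ← the mainland.
5. captain A and captain C cross → the island.
6. captain A and crew A cross ← the mainland.
7. captain A and captain B cross → the island.
8. crew C crosses ← the mainland.
9. crew A and crew B cross → the island.
10. captain C crosses ← the mainland.
11. captain C and crew C cross → the island.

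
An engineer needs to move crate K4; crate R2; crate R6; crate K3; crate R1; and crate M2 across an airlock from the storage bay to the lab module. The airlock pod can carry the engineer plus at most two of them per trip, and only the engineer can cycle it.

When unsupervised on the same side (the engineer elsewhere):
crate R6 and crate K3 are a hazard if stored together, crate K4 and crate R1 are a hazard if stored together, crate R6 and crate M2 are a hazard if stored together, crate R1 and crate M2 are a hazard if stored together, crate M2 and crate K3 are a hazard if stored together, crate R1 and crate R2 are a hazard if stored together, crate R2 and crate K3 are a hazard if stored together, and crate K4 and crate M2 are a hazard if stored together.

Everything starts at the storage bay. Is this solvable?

No

Whatever the first load, the items left behind include a forbidden pair without the engineer. No opening move is safe, so no plan exists.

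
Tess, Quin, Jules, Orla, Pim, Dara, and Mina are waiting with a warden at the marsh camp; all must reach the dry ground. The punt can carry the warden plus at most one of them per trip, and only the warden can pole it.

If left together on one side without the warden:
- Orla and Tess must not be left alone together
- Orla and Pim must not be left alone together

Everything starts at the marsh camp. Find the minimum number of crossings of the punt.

Counting alone: the warden can take at most 1 across per trip to the dry ground, so moving all 7 needs at least 7 loaded trips out, with a return between consecutive ones — at least 13 crossings.
The safety rule pushes this higher. Following every safe sequence of crossings, the most of the 7 that can be at the dry ground as the punt arrives there on crossing 13 is 6 — never all 7.
So no plan with fewer than 15 crossings exists, and this one achieves 15:
1. Warden goes to the dry ground with Orla.  [the marsh camp: Dara, Jules, Mina, Pim, Quin, Tess | the dry ground: Orla]
2. Warden goes back to the marsh camp alone.  [the marsh camp: Dara, Jules, Mina, Pim, Quin, Tess | the dry ground: Orla]
3. Warden goes to the dry ground with Tess.  [the marsh camp: Dara, Jules, Mina, Pim, Quin | the dry ground: Orla, Tess]
4. Warden goes back to the marsh camp with Orla.  [the marsh camp: Dara, Jules, Mina, Orla, Pim, Quin | the dry ground: Tess]
5. Warden goes to the dry ground with Pim.  [the marsh camp: Dara, Jules, Mina, Orla, Quin | the dry ground: Pim, Tess]
6. Warden goes back to the marsh camp alone.  [the marsh camp: Dara, Jules, Mina, Orla, Quin | the dry ground: Pim, Tess]
7. Warden goes to the dry ground with Quin.  [the marsh camp: Dara, Jules, Mina, Orla | the dry ground: Pim, Quin, Tess]
8. Warden goes back to the marsh camp alone.  [the marsh camp: Dara, Jules, Mina, Orla | the dry ground: Pim, Quin, Tess]
9. Warden goes to the dry ground with Jules.  [the marsh camp: Dara, Mina, Orla | the dry ground: Jules, Pim, Quin, Tess]
10. Warden goes back to the marsh camp alone.  [the marsh camp: Dara, Mina, Orla | the dry ground: Jules, Pim, Quin, Tess]
11. Warden goes to the dry ground with Dara.  [the marsh camp: Mina, Orla | the dry ground: Dara, Jules, Pim, Quin, Tess]
12. Warden goes back to the marsh camp alone.  [the marsh camp: Mina, Orla | the dry ground: Dara, Jules, Pim, Quin, Tess]
13. Warden goes to the dry ground with Mina.  [the marsh camp: Orla | the dry ground: Dara, Jules, Mina, Pim, Quin, Tess]
14. Warden goes back to the marsh camp alone.  [the marsh camp: Orla | the dry ground: Dara, Jules, Mina, Pim, Quin, Tess]
15. Warden goes to the dry ground with Orla.  [the marsh camp: — | the dry ground: Dara, Jules, Mina, Orla, Pim, Quin, Tess]

15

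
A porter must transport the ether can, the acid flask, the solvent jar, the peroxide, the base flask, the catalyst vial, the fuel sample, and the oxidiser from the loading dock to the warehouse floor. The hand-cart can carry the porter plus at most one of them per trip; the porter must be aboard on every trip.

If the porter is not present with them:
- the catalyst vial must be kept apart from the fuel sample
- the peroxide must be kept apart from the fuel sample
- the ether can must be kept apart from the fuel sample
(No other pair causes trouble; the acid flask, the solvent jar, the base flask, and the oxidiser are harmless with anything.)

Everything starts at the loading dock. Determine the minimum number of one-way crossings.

impossible

Following every safe sequence of crossings from the start, the most of the 8 that can be at the warehouse floor as the hand-cart arrives there on crossings 1, 3, 5, 7, 9, 11 is 1, 2, 3, 4, 5, 6 respectively; the best ever achieved is 6 of 8.
From crossing 13 on, no configuration arises that was not already reachable earlier: only 144 distinct safe configurations (who is on which side, and where the hand-cart is) can ever be reached, none of them has everyone across, and every continuation just revisits them. So no valid plan exists.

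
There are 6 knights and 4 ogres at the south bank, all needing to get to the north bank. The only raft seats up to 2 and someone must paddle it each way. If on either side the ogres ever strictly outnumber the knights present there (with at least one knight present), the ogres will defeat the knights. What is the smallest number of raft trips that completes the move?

Counting alone: each trip to the north bank takes at most 2 across and each return brings at least 1 back, so after t trips out (and t−1 returns) at most 2t − (t−1) of the 10 are across; that first reaches 10 at t = 9, so at least 17 crossings are needed.
The plan below uses exactly 17 crossings, so it is optimal:
1. 2 ogres → the north bank.  (the south bank: 6K 2O; the north bank: 0K 2O)
2. 1 ogre ← the south bank.  (the south bank: 6K 3O; the north bank: 0K 1O)
3. 2 ogres → the north bank.  (the south bank: 6K 1O; the north bank: 0K 3O)
4. 1 ogre ← the south bank.  (the south bank: 6K 2O; the north bank: 0K 2O)
5. 2 knights → the north bank.  (the south bank: 4K 2O; the north bank: 2K 2O)
6. 1 ogre ← the south bank.  (the south bank: 4K 3O; the north bank: 2K 1O)
7. 1 knight and 1 ogre → the north bank.  (the south bank: 3K 2O; the north bank: 3K 2O)
8. 1 ogre ← the south bank.  (the south bank: 3K 3O; the north bank: 3K 1O)
9. 2 ogres → the north bank.  (the south bank: 3K 1O; the north bank: 3K 3O)
10. 1 ogre ← the south bank.  (the south bank: 3K 2O; the north bank: 3K 2O)
11. 1 knight and 1 ogre → the north bank.  (the south bank: 2K 1O; the north bank: 4K 3O)
12. 1 ogre ← the south bank.  (the south bank: 2K 2O; the north bank: 4K 2O)
13. 2 ogres → the north bank.  (the south bank: 2K 0O; the north bank: 4K 4O)
14. 1 ogre ← the south bank.  (the south bank: 2K 1O; the north bank: 4K 3O)
15. 1 knight and 1 ogre → the north bank.  (the south bank: 1K 0O; the north bank: 5K 4O)
16. 1 ogre ← the south bank.  (the south bank: 1K 1O; the north bank: 5K 3O)
17. 1 knight and 1 ogre → the north bank.  (the south bank: 0K 0O; the north bank: 6K 4O)

17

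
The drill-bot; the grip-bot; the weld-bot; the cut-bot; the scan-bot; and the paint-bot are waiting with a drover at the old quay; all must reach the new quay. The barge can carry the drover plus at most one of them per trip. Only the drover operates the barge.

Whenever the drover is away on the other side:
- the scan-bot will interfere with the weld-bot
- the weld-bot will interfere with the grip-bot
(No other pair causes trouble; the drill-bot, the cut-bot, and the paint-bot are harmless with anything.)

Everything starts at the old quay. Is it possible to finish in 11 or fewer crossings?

Counting alone: the drover can take at most 1 across per trip to the new quay, so moving all 6 needs at least 6 loaded trips out, with a return between consecutive ones — at least 11 crossings.
The safety rule pushes this higher. Following every safe sequence of crossings, the most of the 6 that can be at the new quay as the barge arrives there on crossing 11 is 5 — never all 6.
So the move cannot be finished within 11 crossings. (The shortest complete plan takes 13:)
1. Drover goes to the new quay with the weld-bot.
2. Drover goes back to the old quay alone.
3. Drover goes to the new quay with the drill-bot.
4. Drover goes back to the old quay alone.
5. Drover goes to the new quay with the grip-bot.
6. Drover goes back to the old quay with the weld-bot.
7. Drover goes to the new quay with the scan-bot.
8. Drover goes back to the old quay alone.
9. Drover goes to the new quay with the cut-bot.
10. Drover goes back to the old quay alone.
11. Drover goes to the new quay with the paint-bot.
12. Drover goes back to the old quay alone.
13. Drover goes to the new quay with the weld-bot.

No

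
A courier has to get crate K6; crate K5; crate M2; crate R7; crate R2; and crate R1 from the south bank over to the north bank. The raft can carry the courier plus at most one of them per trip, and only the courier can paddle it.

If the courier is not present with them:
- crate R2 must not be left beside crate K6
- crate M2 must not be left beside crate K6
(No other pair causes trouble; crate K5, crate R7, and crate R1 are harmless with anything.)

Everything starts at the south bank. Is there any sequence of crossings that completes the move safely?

1. Courier goes to the north bank with crate K6.
2. Courier goes back to the south bank alone.
3. Courier goes to the north bank with crate K5.
4. Courier goes back to the south bank alone.
5. Courier goes to the north bank with crate M2.
6. Courier goes back to the south bank with crate K6.
7. Courier goes to the north bank with crate R2.
8. Courier goes back to the south bank alone.
9. Courier goes to the north bank with crate R7.
10. Courier goes back to the south bank alone.
11. Courier goes to the north bank with crate R1.
12. Courier goes back to the south bank alone.
13. Courier goes to the north bank with crate K6.

Yes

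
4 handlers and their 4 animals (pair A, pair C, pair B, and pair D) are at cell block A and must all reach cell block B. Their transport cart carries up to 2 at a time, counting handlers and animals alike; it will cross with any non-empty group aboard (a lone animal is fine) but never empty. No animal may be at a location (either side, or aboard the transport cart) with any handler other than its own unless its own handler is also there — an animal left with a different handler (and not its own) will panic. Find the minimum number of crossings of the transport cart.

Following every safe sequence of crossings from the start, the most of the 8 that can be at cell block B as the transport cart arrives there on crossings 1, 3, 5 is 2, 3, 4 respectively; the best ever achieved is 4 of 8.
From crossing 7 on, no configuration arises that was not already reachable earlier: only 44 distinct safe configurations (who is on which side, and where the transport cart is) can ever be reached, none of them has everyone across, and every continuation just revisits them. So no valid plan exists.

impossible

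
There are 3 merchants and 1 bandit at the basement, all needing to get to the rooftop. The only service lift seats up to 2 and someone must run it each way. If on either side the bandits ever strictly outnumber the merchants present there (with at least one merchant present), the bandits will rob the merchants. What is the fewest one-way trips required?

5

Counting alone: each trip to the rooftop takes at most 2 across and each return brings at least 1 back, so after t trips out (and t−1 returns) at most 2t − (t−1) of the 4 are across; that first reaches 4 at t = 3, so at least 5 crossings are needed.
The plan below uses exactly 5 crossings, so it is optimal:
1. 1 merchant and 1 bandit → the rooftop.  (the basement: 2M 0B; the rooftop: 1M 1B)
2. 1 bandit ← the basement.  (the basement: 2M 1B; the rooftop: 1M 0B)
3. 1 merchant and 1 bandit → the rooftop.  (the basement: 1M 0B; the rooftop: 2M 1B)
4. 1 bandit ← the basement.  (the basement: 1M 1B; the rooftop: 2M 0B)
5. 1 merchant and 1 bandit → the rooftop.  (the basement: 0M 0B; the rooftop: 3M 1B)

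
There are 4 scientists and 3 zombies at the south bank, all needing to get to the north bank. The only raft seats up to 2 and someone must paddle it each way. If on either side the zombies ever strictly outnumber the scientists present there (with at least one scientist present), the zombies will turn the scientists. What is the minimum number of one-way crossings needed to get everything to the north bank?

Counting alone: each trip to the north bank takes at most 2 across and each return brings at least 1 back, so after t trips out (and t−1 returns) at most 2t − (t−1) of the 7 are across; that first reaches 7 at t = 6, so at least 11 crossings are needed.
The plan below uses exactly 11 crossings, so it is optimal:
1. 2 zombies → the north bank.  (the south bank: 4S 1Z; the north bank: 0S 2Z)
2. 1 zombie ← the south bank.  (the south bank: 4S 2Z; the north bank: 0S 1Z)
3. 2 zombies → the north bank.  (the south bank: 4S 0Z; the north bank: 0S 3Z)
4. 1 zombie ← the south bank.  (the south bank: 4S 1Z; the north bank: 0S 2Z)
5. 2 scientists → the north bank.  (the south bank: 2S 1Z; the north bank: 2S 2Z)
6. 1 zombie ← the south bank.  (the south bank: 2S 2Z; the north bank: 2S 1Z)
7. 1 scientist and 1 zombie → the north bank.  (the south bank: 1S 1Z; the north bank: 3S 2Z)
8. 1 scientist ← the south bank.  (the south bank: 2S 1Z; the north bank: 2S 2Z)
9. 1 scientist and 1 zombie → the north bank.  (the south bank: 1S 0Z; the north bank: 3S 3Z)
10. 1 zombie ← the south bank.  (the south bank: 1S 1Z; the north bank: 3S 2Z)
11. 1 scientist and 1 zombie → the north bank.  (the south bank: 0S 0Z; the north bank: 4S 3Z)

11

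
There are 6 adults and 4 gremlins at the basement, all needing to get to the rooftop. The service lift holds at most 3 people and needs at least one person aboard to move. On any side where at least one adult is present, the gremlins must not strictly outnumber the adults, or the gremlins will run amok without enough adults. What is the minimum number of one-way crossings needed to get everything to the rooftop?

9

Counting alone: each trip to the rooftop takes at most 3 across and each return brings at least 1 back, so after t trips out (and t−1 returns) at most 3t − (t−1) of the 10 are across; that first reaches 10 at t = 5, so at least 9 crossings are needed.
The plan below uses exactly 9 crossings, so it is optimal:
1. 2 gremlins → the rooftop.  (the basement: 6A 2G; the rooftop: 0A 2G)
2. 1 gremlin ← the basement.  (the basement: 6A 3G; the rooftop: 0A 1G)
3. 3 gremlins → the rooftop.  (the basement: 6A 0G; the rooftop: 0A 4G)
4. 1 gremlin ← the basement.  (the basement: 6A 1G; the rooftop: 0A 3G)
5. 3 adults → the rooftop.  (the basement: 3A 1G; the rooftop: 3A 3G)
6. 1 gremlin ← the basement.  (the basement: 3A 2G; the rooftop: 3A 2G)
7. 1 adult and 2 gremlins → the rooftop.  (the basement: 2A 0G; the rooftop: 4A 4G)
8. 1 gremlin ← the basement.  (the basement: 2A 1G; the rooftop: 4A 3G)
9. 2 adults and 1 gremlin → the rooftop.  (the basement: 0A 0G; the rooftop: 6A 4G)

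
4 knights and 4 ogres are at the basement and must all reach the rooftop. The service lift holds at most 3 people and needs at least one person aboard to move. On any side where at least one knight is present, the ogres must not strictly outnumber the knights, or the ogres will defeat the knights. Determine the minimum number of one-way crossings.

9

Counting alone: each trip to the rooftop takes at most 3 across and each return brings at least 1 back, so after t trips out (and t−1 returns) at most 3t − (t−1) of the 8 are across; that first reaches 8 at t = 4, so at least 7 crossings are needed.
The safety rule pushes this higher. Following every safe sequence of crossings, the most of the 8 that can be at the rooftop as the service lift arrives there on crossing 7 is 7 — never all 8.
So no plan with fewer than 9 crossings exists, and this one achieves 9:
1. 2 ogres → the rooftop.  (the basement: 4K 2O; the rooftop: 0K 2O)
2. 1 ogre ← the basement.  (the basement: 4K 3O; the rooftop: 0K 1O)
3. 3 ogres → the rooftop.  (the basement: 4K 0O; the rooftop: 0K 4O)
4. 1 ogre ← the basement.  (the basement: 4K 1O; the rooftop: 0K 3O)
5. 3 knights → the rooftop.  (the basement: 1K 1O; the rooftop: 3K 3O)
6. 1 knight and 1 ogre ← the basement.  (the basement: 2K 2O; the rooftop: 2K 2O)
7. 2 knights → the rooftop.  (the basement: 0K 2O; the rooftop: 4K 2O)
8. 1 ogre ← the basement.  (the basement: 0K 3O; the rooftop: 4K 1O)
9. 3 ogres → the rooftop.  (the basement: 0K 0O; the rooftop: 4K 4O)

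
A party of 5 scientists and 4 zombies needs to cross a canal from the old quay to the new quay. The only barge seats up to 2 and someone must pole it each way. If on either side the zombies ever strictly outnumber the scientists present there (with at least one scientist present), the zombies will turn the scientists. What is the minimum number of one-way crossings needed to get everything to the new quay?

Counting alone: each trip to the new quay takes at most 2 across and each return brings at least 1 back, so after t trips out (and t−1 returns) at most 2t − (t−1) of the 9 are across; that first reaches 9 at t = 8, so at least 15 crossings are needed.
The plan below uses exactly 15 crossings, so it is optimal:
1. 2 zombies → the new quay.  (the old quay: 5S 2Z; the new quay: 0S 2Z)
2. 1 zombie ← the old quay.  (the old quay: 5S 3Z; the new quay: 0S 1Z)
3. 2 zombies → the new quay.  (the old quay: 5S 1Z; the new quay: 0S 3Z)
4. 1 zombie ← the old quay.  (the old quay: 5S 2Z; the new quay: 0S 2Z)
5. 2 scientists → the new quay.  (the old quay: 3S 2Z; the new quay: 2S 2Z)
6. 1 zombie ← the old quay.  (the old quay: 3S 3Z; the new quay: 2S 1Z)
7. 1 scientist and 1 zombie → the new quay.  (the old quay: 2S 2Z; the new quay: 3S 2Z)
8. 1 scientist ← the old quay.  (the old quay: 3S 2Z; the new quay: 2S 2Z)
9. 1 scientist and 1 zombie → the new quay.  (the old quay: 2S 1Z; the new quay: 3S 3Z)
10. 1 zombie ← the old quay.  (the old quay: 2S 2Z; the new quay: 3S 2Z)
11. 1 scientist and 1 zombie → the new quay.  (the old quay: 1S 1Z; the new quay: 4S 3Z)
12. 1 scientist ← the old quay.  (the old quay: 2S 1Z; the new quay: 3S 3Z)
13. 1 scientist and 1 zombie → the new quay.  (the old quay: 1S 0Z; the new quay: 4S 4Z)
14. 1 zombie ← the old quay.  (the old quay: 1S 1Z; the new quay: 4S 3Z)
15. 1 scientist and 1 zombie → the new quay.  (the old quay: 0S 0Z; the new quay: 5S 4Z)

15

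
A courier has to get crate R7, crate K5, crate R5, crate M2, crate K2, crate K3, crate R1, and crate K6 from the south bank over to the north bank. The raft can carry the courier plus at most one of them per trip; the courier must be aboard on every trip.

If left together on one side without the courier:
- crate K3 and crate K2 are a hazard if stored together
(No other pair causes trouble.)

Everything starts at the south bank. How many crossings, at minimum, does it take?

Counting alone: the courier can take at most 1 across per trip to the north bank, so moving all 8 needs at least 8 loaded trips out, with a return between consecutive ones — at least 15 crossings.
The plan below uses exactly 15 crossings, so it is optimal:
1. Courier goes to the north bank with crate K2.  [the south bank: crate K3, crate K5, crate K6, crate M2, crate R1, crate R5, crate R7 | the north bank: crate K2]
2. Courier goes back to the south bank alone.  [the south bank: crate K3, crate K5, crate K6, crate M2, crate R1, crate R5, crate R7 | the north bank: crate K2]
3. Courier goes to the north bank with crate R7.  [the south bank: crate K3, crate K5, crate K6, crate M2, crate R1, crate R5 | the north bank: crate K2, crate R7]
4. Courier goes back to the south bank alone.  [the south bank: crate K3, crate K5, crate K6, crate M2, crate R1, crate R5 | the north bank: crate K2, crate R7]
5. Courier goes to the north bank with crate K5.  [the south bank: crate K3, crate K6, crate M2, crate R1, crate R5 | the north bank: crate K2, crate K5, crate R7]
6. Courier goes back to the south bank alone.  [the south bank: crate K3, crate K6, crate M2, crate R1, crate R5 | the north bank: crate K2, crate K5, crate R7]
7. Courier goes to the north bank with crate R5.  [the south bank: crate K3, crate K6, crate M2, crate R1 | the north bank: crate K2, crate K5, crate R5, crate R7]
8. Courier goes back to the south bank alone.  [the south bank: crate K3, crate K6, crate M2, crate R1 | the north bank: crate K2, crate K5, crate R5, crate R7]
9. Courier goes to the north bank with crate M2.  [the south bank: crate K3, crate K6, crate R1 | the north bank: crate K2, crate K5, crate M2, crate R5, crate R7]
10. Courier goes back to the south bank alone.  [the south bank: crate K3, crate K6, crate R1 | the north bank: crate K2, crate K5, crate M2, crate R5, crate R7]
11. Courier goes to the north bank with crate R1.  [the south bank: crate K3, crate K6 | the north bank: crate K2, crate K5, crate M2, crate R1, crate R5, crate R7]
12. Courier goes back to the south bank alone.  [the south bank: crate K3, crate K6 | the north bank: crate K2, crate K5, crate M2, crate R1, crate R5, crate R7]
13. Courier goes to the north bank with crate K6.  [the south bank: crate K3 | the north bank: crate K2, crate K5, crate K6, crate M2, crate R1, crate R5, crate R7]
14. Courier goes back to the south bank alone.  [the south bank: crate K3 | the north bank: crate K2, crate K5, crate K6, crate M2, crate R1, crate R5, crate R7]
15. Courier goes to the north bank with crate K3.  [the south bank: — | the north bank: crate K2, crate K3, crate K5, crate K6, crate M2, crate R1, crate R5, crate R7]

15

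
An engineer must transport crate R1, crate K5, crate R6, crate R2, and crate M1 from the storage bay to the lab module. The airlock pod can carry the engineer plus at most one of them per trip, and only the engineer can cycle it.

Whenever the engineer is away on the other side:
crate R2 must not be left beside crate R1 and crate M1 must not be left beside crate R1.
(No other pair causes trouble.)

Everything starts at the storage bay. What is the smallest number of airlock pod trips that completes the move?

11

Counting alone: the engineer can take at most 1 across per trip to the lab module, so moving all 5 needs at least 5 loaded trips out, with a return between consecutive ones — at least 9 crossings.
The safety rule pushes this higher. Following every safe sequence of crossings, the most of the 5 that can be at the lab module as the airlock pod arrives there on crossing 9 is 4 — never all 5.
So no plan with fewer than 11 crossings exists, and this one achieves 11:
1. Engineer goes to the lab module with crate R1.
2. Engineer goes back to the storage bay alone.
3. Engineer goes to the lab module with crate K5.
4. Engineer goes back to the storage bay alone.
5. Engineer goes to the lab module with crate R6.
6. Engineer goes back to the storage bay alone.
7. Engineer goes to the lab module with crate R2.
8. Engineer goes back to the storage bay with crate R1.
9. Engineer goes to the lab module with crate M1.
10. Engineer goes back to the storage bay alone.
11. Engineer goes to the lab module with crate R1.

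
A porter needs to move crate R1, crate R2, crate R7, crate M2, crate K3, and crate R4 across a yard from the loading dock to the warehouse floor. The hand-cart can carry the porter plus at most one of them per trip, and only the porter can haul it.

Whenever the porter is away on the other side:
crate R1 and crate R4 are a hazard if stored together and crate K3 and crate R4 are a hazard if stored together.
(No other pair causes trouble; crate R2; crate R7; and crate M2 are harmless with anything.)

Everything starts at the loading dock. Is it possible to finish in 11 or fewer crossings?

Counting alone: the porter can take at most 1 across per trip to the warehouse floor, so moving all 6 needs at least 6 loaded trips out, with a return between consecutive ones — at least 11 crossings.
The safety rule pushes this higher. Following every safe sequence of crossings, the most of the 6 that can be at the warehouse floor as the hand-cart arrives there on crossing 11 is 5 — never all 6.
So the move cannot be finished within 11 crossings. (The shortest complete plan takes 13:)
1. Porter goes to the warehouse floor with crate R4.
2. Porter goes back to the loading dock alone.
3. Porter goes to the warehouse floor with crate R1.
4. Porter goes back to the loading dock with crate R4.
5. Porter goes to the warehouse floor with crate K3.
6. Porter goes back to the loading dock alone.
7. Porter goes to the warehouse floor with crate R2.
8. Porter goes back to the loading dock alone.
9. Porter goes to the warehouse floor with crate R7.
10. Porter goes back to the loading dock alone.
11. Porter goes to the warehouse floor with crate M2.
12. Porter goes back to the loading dock alone.
13. Porter goes to the warehouse floor with crate R4.

No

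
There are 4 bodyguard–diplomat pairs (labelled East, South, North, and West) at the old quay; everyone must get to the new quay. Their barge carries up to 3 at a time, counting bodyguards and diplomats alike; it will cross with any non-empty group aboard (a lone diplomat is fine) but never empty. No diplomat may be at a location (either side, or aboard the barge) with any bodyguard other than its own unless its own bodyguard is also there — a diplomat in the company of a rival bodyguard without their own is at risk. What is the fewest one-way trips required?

Counting alone: each trip to the new quay takes at most 3 across and each return brings at least 1 back, so after t trips out (and t−1 returns) at most 3t − (t−1) of the 8 are across; that first reaches 8 at t = 4, so at least 7 crossings are needed.
The safety rule pushes this higher. Following every safe sequence of crossings, the most of the 8 that can be at the new quay as the barge arrives there on crossing 7 is 7 — never all 8.
So no plan with fewer than 9 crossings exists, and this one achieves 9:
1. bodyguard East and diplomat East cross → the new quay.
2. bodyguard East crosses ← the old quay.
3. bodyguard East, bodyguard South, and diplomat South cross → the new quay.
4. bodyguard East and diplomat East cross ← the old quay.
5. bodyguard East, bodyguard North, and bodyguard West cross → the new quay.
6. diplomat South crosses ← the old quay.
7. diplomat East and diplomat South cross → the new quay.
8. diplomat East crosses ← the old quay.
9. diplomat East, diplomat North, and diplomat West cross → the new quay.

9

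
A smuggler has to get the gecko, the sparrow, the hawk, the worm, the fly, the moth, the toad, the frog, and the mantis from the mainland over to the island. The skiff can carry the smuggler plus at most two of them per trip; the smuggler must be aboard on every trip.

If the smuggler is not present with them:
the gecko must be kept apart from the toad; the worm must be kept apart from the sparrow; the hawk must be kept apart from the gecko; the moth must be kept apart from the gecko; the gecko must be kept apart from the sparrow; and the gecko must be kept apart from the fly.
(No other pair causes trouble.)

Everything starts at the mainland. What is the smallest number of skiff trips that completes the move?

Counting alone: the smuggler can take at most 2 across per trip to the island, so moving all 9 needs at least 5 loaded trips out, with a return between consecutive ones — at least 9 crossings.
The safety rule pushes this higher. Following every safe sequence of crossings, the most of the 9 that can be at the island as the skiff arrives there on crossing 9 is 8 — never all 9.
So no plan with fewer than 11 crossings exists, and this one achieves 11:
1. Smuggler goes to the island with the gecko and the sparrow.
2. Smuggler goes back to the mainland with the gecko.
3. Smuggler goes to the island with the gecko and the hawk.
4. Smuggler goes back to the mainland with the gecko.
5. Smuggler goes to the island with the fly and the gecko.
6. Smuggler goes back to the mainland with the gecko.
7. Smuggler goes to the island with the moth and the toad.
8. Smuggler goes back to the mainland alone.
9. Smuggler goes to the island with the frog and the mantis.
10. Smuggler goes back to the mainland alone.
11. Smuggler goes to the island with the gecko and the worm.

11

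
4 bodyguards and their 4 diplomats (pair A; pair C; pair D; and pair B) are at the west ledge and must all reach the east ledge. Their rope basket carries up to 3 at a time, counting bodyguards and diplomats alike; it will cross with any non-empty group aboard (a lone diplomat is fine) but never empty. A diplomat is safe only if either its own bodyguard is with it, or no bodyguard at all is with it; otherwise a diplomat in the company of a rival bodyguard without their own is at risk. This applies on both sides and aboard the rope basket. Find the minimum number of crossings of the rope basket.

9

Counting alone: each trip to the east ledge takes at most 3 across and each return brings at least 1 back, so after t trips out (and t−1 returns) at most 3t − (t−1) of the 8 are across; that first reaches 8 at t = 4, so at least 7 crossings are needed.
The safety rule pushes this higher. Following every safe sequence of crossings, the most of the 8 that can be at the east ledge as the rope basket arrives there on crossing 7 is 7 — never all 8.
So no plan with fewer than 9 crossings exists, and this one achieves 9:
1. bodyguard A and diplomat A cross → the east ledge.
2. bodyguard A crosses ← the west ledge.
3. bodyguard A, bodyguard C, and diplomat C cross → the east ledge.
4. bodyguard A and diplomat A cross ← the west ledge.
5. bodyguard A, bodyguard B, and bodyguard D cross → the east ledge.
6. diplomat C crosses ← the west ledge.
7. diplomat A and diplomat C cross → the east ledge.
8. diplomat A crosses ← the west ledge.
9. diplomat A, diplomat B, and diplomat D cross → the east ledge.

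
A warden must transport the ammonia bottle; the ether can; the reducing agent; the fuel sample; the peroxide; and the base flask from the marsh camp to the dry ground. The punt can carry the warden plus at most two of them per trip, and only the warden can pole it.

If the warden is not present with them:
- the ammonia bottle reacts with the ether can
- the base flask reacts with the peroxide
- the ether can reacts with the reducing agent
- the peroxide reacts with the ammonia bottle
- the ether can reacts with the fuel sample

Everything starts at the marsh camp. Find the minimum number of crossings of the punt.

Counting alone: the warden can take at most 2 across per trip to the dry ground, so moving all 6 needs at least 3 loaded trips out, with a return between consecutive ones — at least 5 crossings.
The safety rule pushes this higher. Following every safe sequence of crossings, the most of the 6 that can be at the dry ground as the punt arrives there on crossing 5 is 5 — never all 6.
So no plan with fewer than 7 crossings exists, and this one achieves 7:
1. Warden goes to the dry ground with the ether can and the peroxide.
2. Warden goes back to the marsh camp alone.
3. Warden goes to the dry ground with the ammonia bottle and the reducing agent.
4. Warden goes back to the marsh camp with the ether can and the peroxide.
5. Warden goes to the dry ground with the base flask and the fuel sample.
6. Warden goes back to the marsh camp alone.
7. Warden goes to the dry ground with the ether can and the peroxide.

7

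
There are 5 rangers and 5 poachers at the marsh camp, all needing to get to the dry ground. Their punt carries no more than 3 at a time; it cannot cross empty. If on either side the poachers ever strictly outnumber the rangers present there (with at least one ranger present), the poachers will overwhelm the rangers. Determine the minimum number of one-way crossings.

11

Counting alone: each trip to the dry ground takes at most 3 across and each return brings at least 1 back, so after t trips out (and t−1 returns) at most 3t − (t−1) of the 10 are across; that first reaches 10 at t = 5, so at least 9 crossings are needed.
The safety rule pushes this higher. Following every safe sequence of crossings, the most of the 10 that can be at the dry ground as the punt arrives there on crossing 9 is 9 — never all 10.
So no plan with fewer than 11 crossings exists, and this one achieves 11:
1. 2 poachers → the dry ground.  (the marsh camp: 5R 3P; the dry ground: 0R 2P)
2. 1 poacher ← the marsh camp.  (the marsh camp: 5R 4P; the dry ground: 0R 1P)
3. 3 poachers → the dry ground.  (the marsh camp: 5R 1P; the dry ground: 0R 4P)
4. 1 poacher ← the marsh camp.  (the marsh camp: 5R 2P; the dry ground: 0R 3P)
5. 3 rangers → the dry ground.  (the marsh camp: 2R 2P; the dry ground: 3R 3P)
6. 1 ranger and 1 poacher ← the marsh camp.  (the marsh camp: 3R 3P; the dry ground: 2R 2P)
7. 3 rangers → the dry ground.  (the marsh camp: 0R 3P; the dry ground: 5R 2P)
8. 1 poacher ← the marsh camp.  (the marsh camp: 0R 4P; the dry ground: 5R 1P)
9. 2 poachers → the dry ground.  (the marsh camp: 0R 2P; the dry ground: 5R 3P)
10. 1 poacher ← the marsh camp.  (the marsh camp: 0R 3P; the dry ground: 5R 2P)
11. 3 poachers → the dry ground.  (the marsh camp: 0R 0P; the dry ground: 5R 5P)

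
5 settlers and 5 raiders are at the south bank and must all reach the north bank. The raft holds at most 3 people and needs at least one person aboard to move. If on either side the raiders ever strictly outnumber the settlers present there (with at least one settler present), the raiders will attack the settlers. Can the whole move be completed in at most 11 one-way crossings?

Yes

Yes — this plan uses 11 crossings (≤ 11):
1. 2 raiders → the north bank.  (the south bank: 5S 3R; the north bank: 0S 2R)
2. 1 raider ← the south bank.  (the south bank: 5S 4R; the north bank: 0S 1R)
3. 3 raiders → the north bank.  (the south bank: 5S 1R; the north bank: 0S 4R)
4. 1 raider ← the south bank.  (the south bank: 5S 2R; the north bank: 0S 3R)
5. 3 settlers → the north bank.  (the south bank: 2S 2R; the north bank: 3S 3R)
6. 1 settler and 1 raider ← the south bank.  (the south bank: 3S 3R; the north bank: 2S 2R)
7. 3 settlers → the north bank.  (the south bank: 0S 3R; the north bank: 5S 2R)
8. 1 raider ← the south bank.  (the south bank: 0S 4R; the north bank: 5S 1R)
9. 2 raiders → the north bank.  (the south bank: 0S 2R; the north bank: 5S 3R)
10. 1 raider ← the south bank.  (the south bank: 0S 3R; the north bank: 5S 2R)
11. 3 raiders → the north bank.  (the south bank: 0S 0R; the north bank: 5S 5R)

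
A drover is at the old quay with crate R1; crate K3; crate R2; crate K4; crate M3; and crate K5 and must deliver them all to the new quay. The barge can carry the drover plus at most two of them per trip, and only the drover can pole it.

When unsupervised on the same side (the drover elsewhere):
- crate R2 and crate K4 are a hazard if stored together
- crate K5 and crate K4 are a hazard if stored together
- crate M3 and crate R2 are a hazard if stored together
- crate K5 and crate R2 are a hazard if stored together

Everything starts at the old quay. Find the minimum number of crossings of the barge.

Counting alone: the drover can take at most 2 across per trip to the new quay, so moving all 6 needs at least 3 loaded trips out, with a return between consecutive ones — at least 5 crossings.
The safety rule pushes this higher. Following every safe sequence of crossings, the most of the 6 that can be at the new quay as the barge arrives there on crossings 5, 7 is 4, 5 respectively — never all 6.
So no plan with fewer than 9 crossings exists, and this one achieves 9:
1. Drover goes to the new quay with crate K4 and crate R2.  [the old quay: crate K3, crate K5, crate M3, crate R1 | the new quay: crate K4, crate R2]
2. Drover goes back to the old quay with crate R2.  [the old quay: crate K3, crate K5, crate M3, crate R1, crate R2 | the new quay: crate K4]
3. Drover goes to the new quay with crate R1 and crate R2.  [the old quay: crate K3, crate K5, crate M3 | the new quay: crate K4, crate R1, crate R2]
4. Drover goes back to the old quay with crate R2.  [the old quay: crate K3, crate K5, crate M3, crate R2 | the new quay: crate K4, crate R1]
5. Drover goes to the new quay with crate K3 and crate R2.  [the old quay: crate K5, crate M3 | the new quay: crate K3, crate K4, crate R1, crate R2]
6. Drover goes back to the old quay with crate R2.  [the old quay: crate K5, crate M3, crate R2 | the new quay: crate K3, crate K4, crate R1]
7. Drover goes to the new quay with crate M3 and crate R2.  [the old quay: crate K5 | the new quay: crate K3, crate K4, crate M3, crate R1, crate R2]
8. Drover goes back to the old quay with crate R2.  [the old quay: crate K5, crate R2 | the new quay: crate K3, crate K4, crate M3, crate R1]
9. Drover goes to the new quay with crate K5 and crate R2.  [the old quay: — | the new quay: crate K3, crate K4, crate K5, crate M3, crate R1, crate R2]

9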